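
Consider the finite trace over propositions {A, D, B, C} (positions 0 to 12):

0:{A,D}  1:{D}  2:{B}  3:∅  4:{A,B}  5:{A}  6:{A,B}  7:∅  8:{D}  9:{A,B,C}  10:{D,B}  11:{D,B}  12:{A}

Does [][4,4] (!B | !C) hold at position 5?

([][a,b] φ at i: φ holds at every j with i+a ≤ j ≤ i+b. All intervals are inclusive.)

Check (!B | !C) at every j in [9,9]:
  j=9: false
Fails at j=9 → formula fails.

No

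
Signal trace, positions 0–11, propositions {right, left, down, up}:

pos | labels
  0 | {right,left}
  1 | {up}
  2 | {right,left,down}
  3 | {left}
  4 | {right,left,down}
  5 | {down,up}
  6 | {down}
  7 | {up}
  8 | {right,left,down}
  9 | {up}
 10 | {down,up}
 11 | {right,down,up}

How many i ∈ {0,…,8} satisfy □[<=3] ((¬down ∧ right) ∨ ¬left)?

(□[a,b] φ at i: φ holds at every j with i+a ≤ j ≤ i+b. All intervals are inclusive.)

0

Evaluate at each i in [0,8]:
  i=0: ✗ (fails at j=2)
  i=1: ✗ (fails at j=2)
  i=2: ✗ (fails at j=2)
  i=3: ✗ (fails at j=3)
  i=4: ✗ (fails at j=4)
  i=5: ✗ (fails at j=8)
  i=6: ✗ (fails at j=8)
  i=7: ✗ (fails at j=8)
  i=8: ✗ (fails at j=8)
Positions where it holds: {} → 0.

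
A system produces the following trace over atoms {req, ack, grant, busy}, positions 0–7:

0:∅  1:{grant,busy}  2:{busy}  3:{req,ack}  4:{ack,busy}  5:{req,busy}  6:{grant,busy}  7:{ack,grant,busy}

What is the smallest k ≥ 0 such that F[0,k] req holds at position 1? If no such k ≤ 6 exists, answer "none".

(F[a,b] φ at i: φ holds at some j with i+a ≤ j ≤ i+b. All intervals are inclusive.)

Scan j = 1,2,… for req:
  j=1: fails
  j=2: fails
  j=3: holds
First hit at j=3, so smallest k = 3-1 = 2.

2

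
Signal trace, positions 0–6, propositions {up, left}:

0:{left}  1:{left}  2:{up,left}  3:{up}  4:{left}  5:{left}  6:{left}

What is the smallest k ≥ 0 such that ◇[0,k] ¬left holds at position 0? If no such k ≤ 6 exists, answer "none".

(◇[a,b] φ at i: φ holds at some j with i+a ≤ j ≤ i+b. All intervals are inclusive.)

Scan j = 0,1,… for ¬left:
  j=0: fails
  j=1: fails
  j=2: fails
  j=3: holds
First hit at j=3, so smallest k = 3-0 = 3.

3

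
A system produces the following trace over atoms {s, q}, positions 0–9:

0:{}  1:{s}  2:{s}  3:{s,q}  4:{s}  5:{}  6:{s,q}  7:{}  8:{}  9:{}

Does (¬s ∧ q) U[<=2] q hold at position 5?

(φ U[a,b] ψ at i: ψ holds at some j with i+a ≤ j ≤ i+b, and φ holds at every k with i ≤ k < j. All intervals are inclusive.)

Need some j in [5,7] with q, and (¬s ∧ q) at every k in [5,j-1].
  j=5: q false.
  j=6: q holds, but (¬s ∧ q) fails at k=5 → not this j.
  j=7: q false.
No j in the window works → until fails.

No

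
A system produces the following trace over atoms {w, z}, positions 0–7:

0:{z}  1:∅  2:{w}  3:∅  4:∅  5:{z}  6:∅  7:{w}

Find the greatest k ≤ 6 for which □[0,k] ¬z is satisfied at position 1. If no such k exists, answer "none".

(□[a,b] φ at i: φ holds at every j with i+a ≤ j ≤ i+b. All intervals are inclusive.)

¬z must hold from j=1 onward; find where it first fails.
  j=1: holds
  j=2: holds
  j=3: holds
  j=4: holds
  j=5: fails
Holds on [1,4], so largest k = 3.

3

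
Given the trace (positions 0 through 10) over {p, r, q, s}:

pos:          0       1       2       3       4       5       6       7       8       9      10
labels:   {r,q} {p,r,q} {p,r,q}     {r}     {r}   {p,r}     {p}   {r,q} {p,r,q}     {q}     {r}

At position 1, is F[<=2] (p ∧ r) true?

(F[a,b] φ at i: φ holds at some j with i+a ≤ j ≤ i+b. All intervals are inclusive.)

Yes

Check (p ∧ r) at each j in [1,3]:
  j=1: true
  j=2: true
  j=3: false
Found at j=1 → formula holds.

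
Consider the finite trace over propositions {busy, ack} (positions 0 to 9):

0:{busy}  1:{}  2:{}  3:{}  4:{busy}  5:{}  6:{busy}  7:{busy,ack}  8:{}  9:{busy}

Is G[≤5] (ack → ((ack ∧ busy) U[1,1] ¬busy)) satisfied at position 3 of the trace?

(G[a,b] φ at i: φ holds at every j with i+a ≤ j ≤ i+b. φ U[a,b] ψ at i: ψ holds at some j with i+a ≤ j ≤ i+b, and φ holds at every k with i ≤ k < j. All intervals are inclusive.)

True

Check (ack → ((ack ∧ busy) U[1,1] ¬busy)) at every j in [3,8]:
  j=3: antecedent false → ✓
  j=4: antecedent false → ✓
  j=5: antecedent false → ✓
  j=6: antecedent false → ✓
  j=7: antecedent true; consequent holds → ✓
  j=8: antecedent false → ✓
All positions satisfy it → formula holds.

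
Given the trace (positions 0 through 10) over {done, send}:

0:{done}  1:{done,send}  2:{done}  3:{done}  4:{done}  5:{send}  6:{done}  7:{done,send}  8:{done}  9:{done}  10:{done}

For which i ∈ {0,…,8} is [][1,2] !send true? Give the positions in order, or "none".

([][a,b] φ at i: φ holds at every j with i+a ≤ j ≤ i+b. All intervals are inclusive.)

Evaluate at each i in [0,8]:
  i=0: ✗ (fails at j=1)
  i=1: ✓ (all of [2,3])
  i=2: ✓ (all of [3,4])
  i=3: ✗ (fails at j=5)
  i=4: ✗ (fails at j=5)
  i=5: ✗ (fails at j=7)
  i=6: ✗ (fails at j=7)
  i=7: ✓ (all of [8,9])
  i=8: ✓ (all of [9,10])

1, 2, 7, 8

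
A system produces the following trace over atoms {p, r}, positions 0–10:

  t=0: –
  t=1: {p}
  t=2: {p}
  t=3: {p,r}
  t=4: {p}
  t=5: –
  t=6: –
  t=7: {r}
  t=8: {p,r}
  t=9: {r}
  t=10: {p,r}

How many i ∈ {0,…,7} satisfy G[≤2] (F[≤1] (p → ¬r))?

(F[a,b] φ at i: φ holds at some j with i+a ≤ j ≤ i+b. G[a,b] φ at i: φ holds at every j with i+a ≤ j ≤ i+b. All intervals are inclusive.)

8

Evaluate at each i in [0,7]:
  i=0: ✓ (all of [0,2])
  i=1: ✓ (all of [1,3])
  i=2: ✓ (all of [2,4])
  i=3: ✓ (all of [3,5])
  i=4: ✓ (all of [4,6])
  i=5: ✓ (all of [5,7])
  i=6: ✓ (all of [6,8])
  i=7: ✓ (all of [7,9])
Positions where it holds: {0, 1, 2, 3, 4, 5, 6, 7} → 8.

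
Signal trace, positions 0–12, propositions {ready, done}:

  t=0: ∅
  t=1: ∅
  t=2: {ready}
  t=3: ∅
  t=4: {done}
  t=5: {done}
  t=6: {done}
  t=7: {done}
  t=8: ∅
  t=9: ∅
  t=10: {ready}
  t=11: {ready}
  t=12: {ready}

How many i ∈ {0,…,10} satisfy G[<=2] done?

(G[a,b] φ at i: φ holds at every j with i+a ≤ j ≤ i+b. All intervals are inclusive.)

Evaluate at each i in [0,10]:
  i=0: ✗ (fails at j=0)
  i=1: ✗ (fails at j=1)
  i=2: ✗ (fails at j=2)
  i=3: ✗ (fails at j=3)
  i=4: ✓ (all of [4,6])
  i=5: ✓ (all of [5,7])
  i=6: ✗ (fails at j=8)
  i=7: ✗ (fails at j=8)
  i=8: ✗ (fails at j=8)
  i=9: ✗ (fails at j=9)
  i=10: ✗ (fails at j=10)
Positions where it holds: {4, 5} → 2.

2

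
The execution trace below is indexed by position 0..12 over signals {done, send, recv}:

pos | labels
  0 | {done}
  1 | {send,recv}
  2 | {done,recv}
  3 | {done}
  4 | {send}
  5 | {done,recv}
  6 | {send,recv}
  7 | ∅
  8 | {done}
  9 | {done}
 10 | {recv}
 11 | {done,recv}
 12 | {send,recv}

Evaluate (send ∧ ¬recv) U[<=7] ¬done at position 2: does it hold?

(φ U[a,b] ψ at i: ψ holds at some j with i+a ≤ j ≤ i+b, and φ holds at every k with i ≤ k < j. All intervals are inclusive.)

No

Need some j in [2,9] with ¬done, and (send ∧ ¬recv) at every k in [2,j-1].
  j=2: ¬done false.
  j=3: ¬done false.
  j=4: ¬done holds, but (send ∧ ¬recv) fails at k=2 → not this j.
  j=5: ¬done false.
  j=6: ¬done holds, but (send ∧ ¬recv) fails at k=2 → not this j.
  j=7: ¬done holds, but (send ∧ ¬recv) fails at k=2 → not this j.
  j=8: ¬done false.
  j=9: ¬done false.
No j in the window works → until fails.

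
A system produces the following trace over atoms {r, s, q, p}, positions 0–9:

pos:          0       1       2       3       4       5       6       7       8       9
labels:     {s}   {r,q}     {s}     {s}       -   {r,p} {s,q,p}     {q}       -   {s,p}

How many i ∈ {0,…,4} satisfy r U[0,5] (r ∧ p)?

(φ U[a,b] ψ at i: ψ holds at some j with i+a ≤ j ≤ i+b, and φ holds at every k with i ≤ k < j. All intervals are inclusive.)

0

Evaluate at each i in [0,4]:
  i=0: ✗ (lhs fails at k=0 before rhs at j=5)
  i=1: ✗ (lhs fails at k=2 before rhs at j=5)
  i=2: ✗ (lhs fails at k=2 before rhs at j=5)
  i=3: ✗ (lhs fails at k=3 before rhs at j=5)
  i=4: ✗ (lhs fails at k=4 before rhs at j=5)
Positions where it holds: {} → 0.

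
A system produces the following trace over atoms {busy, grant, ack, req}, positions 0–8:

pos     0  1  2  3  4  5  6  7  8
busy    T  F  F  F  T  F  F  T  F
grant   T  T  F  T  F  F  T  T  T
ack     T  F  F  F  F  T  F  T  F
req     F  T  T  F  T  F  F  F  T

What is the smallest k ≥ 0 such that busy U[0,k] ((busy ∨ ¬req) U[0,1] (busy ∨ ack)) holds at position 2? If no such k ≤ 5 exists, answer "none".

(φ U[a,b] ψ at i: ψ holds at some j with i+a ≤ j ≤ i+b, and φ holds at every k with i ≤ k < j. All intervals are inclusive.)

Need earliest j ≥ 2 with ((busy ∨ ¬req) U[0,1] (busy ∨ ack)), and busy at every k in [2,j-1].
  j=2: rhs fails.
  j=3: rhs holds but lhs fails at k=2.
  j=4: rhs holds but lhs fails at k=2.
  j=5: rhs holds but lhs fails at k=2.
  j=6: rhs holds but lhs fails at k=2.
  j=7: rhs holds but lhs fails at k=2.
No witness within the range → none.

none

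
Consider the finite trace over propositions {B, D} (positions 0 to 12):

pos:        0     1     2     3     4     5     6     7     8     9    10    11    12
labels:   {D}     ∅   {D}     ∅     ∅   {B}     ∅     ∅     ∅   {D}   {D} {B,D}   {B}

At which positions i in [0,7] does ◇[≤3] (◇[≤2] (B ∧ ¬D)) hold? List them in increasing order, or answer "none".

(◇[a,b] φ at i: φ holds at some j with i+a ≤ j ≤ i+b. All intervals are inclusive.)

0, 1, 2, 3, 4, 5, 7

Evaluate at each i in [0,7]:
  i=0: ✓ (witness j=3)
  i=1: ✓ (witness j=3)
  i=2: ✓ (witness j=3)
  i=3: ✓ (witness j=3)
  i=4: ✓ (witness j=4)
  i=5: ✓ (witness j=5)
  i=6: ✗ (none in [6,9])
  i=7: ✓ (witness j=10)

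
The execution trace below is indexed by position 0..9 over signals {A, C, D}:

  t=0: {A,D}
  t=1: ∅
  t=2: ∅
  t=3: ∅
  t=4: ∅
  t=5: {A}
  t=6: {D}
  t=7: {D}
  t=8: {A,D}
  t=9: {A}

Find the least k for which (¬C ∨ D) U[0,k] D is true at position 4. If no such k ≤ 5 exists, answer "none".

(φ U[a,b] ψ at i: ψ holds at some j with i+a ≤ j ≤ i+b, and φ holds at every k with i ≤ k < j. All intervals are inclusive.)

Need earliest j ≥ 4 with D, and (¬C ∨ D) at every k in [4,j-1].
  j=4: rhs fails.
  j=5: rhs fails.
  j=6: rhs holds; lhs holds on [4,5]. k = 2.

2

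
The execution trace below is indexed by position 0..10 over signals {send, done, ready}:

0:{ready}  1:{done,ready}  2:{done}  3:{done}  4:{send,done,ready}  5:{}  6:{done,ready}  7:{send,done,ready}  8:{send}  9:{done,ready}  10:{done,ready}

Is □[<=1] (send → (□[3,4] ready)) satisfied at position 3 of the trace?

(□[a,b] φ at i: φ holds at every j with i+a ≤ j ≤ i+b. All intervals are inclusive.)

No

Check (send → (□[3,4] ready)) at every j in [3,4]:
  j=3: antecedent false → ✓
  j=4: antecedent true; consequent fails at 8 → ✗
Fails at j=4 → formula fails.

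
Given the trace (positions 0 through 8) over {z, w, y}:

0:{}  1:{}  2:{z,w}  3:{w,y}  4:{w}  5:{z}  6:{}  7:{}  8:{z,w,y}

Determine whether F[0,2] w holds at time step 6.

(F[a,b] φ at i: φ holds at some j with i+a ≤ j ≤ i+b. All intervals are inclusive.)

Holds

Check w at each j in [6,8]:
  j=6: false
  j=7: false
  j=8: true
Found at j=8 → formula holds.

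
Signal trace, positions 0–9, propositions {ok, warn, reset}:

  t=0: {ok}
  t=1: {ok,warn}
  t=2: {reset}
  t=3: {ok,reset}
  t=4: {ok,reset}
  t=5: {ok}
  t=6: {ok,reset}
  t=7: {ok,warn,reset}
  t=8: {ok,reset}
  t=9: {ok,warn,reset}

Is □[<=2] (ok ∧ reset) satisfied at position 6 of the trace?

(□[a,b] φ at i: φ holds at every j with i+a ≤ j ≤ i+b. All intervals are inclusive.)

True

Check (ok ∧ reset) at every j in [6,8]:
  j=6: true
  j=7: true
  j=8: true
All positions satisfy it → formula holds.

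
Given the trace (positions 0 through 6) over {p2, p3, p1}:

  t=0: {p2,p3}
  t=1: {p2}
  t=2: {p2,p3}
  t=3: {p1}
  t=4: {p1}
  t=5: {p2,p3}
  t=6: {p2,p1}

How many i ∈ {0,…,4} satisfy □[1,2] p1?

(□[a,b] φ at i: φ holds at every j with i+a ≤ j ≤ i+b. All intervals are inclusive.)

1

Evaluate at each i in [0,4]:
  i=0: ✗ (fails at j=1)
  i=1: ✗ (fails at j=2)
  i=2: ✓ (all of [3,4])
  i=3: ✗ (fails at j=5)
  i=4: ✗ (fails at j=5)
Positions where it holds: {2} → 1.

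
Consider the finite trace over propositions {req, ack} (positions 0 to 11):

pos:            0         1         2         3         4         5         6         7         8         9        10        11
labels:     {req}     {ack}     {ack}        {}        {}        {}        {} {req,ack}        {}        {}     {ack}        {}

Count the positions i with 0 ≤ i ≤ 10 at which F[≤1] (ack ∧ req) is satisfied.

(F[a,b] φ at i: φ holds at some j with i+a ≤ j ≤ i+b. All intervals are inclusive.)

Evaluate at each i in [0,10]:
  i=0: ✗ (none in [0,1])
  i=1: ✗ (none in [1,2])
  i=2: ✗ (none in [2,3])
  i=3: ✗ (none in [3,4])
  i=4: ✗ (none in [4,5])
  i=5: ✗ (none in [5,6])
  i=6: ✓ (witness j=7)
  i=7: ✓ (witness j=7)
  i=8: ✗ (none in [8,9])
  i=9: ✗ (none in [9,10])
  i=10: ✗ (none in [10,11])
Positions where it holds: {6, 7} → 2.

2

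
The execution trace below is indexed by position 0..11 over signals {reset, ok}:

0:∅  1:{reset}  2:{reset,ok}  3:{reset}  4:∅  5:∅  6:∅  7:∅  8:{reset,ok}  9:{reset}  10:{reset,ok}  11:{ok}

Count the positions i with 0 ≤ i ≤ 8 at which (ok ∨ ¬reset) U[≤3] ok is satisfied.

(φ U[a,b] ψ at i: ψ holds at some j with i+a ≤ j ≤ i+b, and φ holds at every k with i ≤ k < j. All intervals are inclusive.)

Evaluate at each i in [0,8]:
  i=0: ✗ (lhs fails at k=1 before rhs at j=2)
  i=1: ✗ (lhs fails at k=1 before rhs at j=2)
  i=2: ✓ (rhs at j=2)
  i=3: ✗ (no rhs in [3,6])
  i=4: ✗ (no rhs in [4,7])
  i=5: ✓ (rhs at j=8; lhs holds on [5,7])
  i=6: ✓ (rhs at j=8; lhs holds on [6,7])
  i=7: ✓ (rhs at j=8; lhs holds on [7,7])
  i=8: ✓ (rhs at j=8)
Positions where it holds: {2, 5, 6, 7, 8} → 5.

5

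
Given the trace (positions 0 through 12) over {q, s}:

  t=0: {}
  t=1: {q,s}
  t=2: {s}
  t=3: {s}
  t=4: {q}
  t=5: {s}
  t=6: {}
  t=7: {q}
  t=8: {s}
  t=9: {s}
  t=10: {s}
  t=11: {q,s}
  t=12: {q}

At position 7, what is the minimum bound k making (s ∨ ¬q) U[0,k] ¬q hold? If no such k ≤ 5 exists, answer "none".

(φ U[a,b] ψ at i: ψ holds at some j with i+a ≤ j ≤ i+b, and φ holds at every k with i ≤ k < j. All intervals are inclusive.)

Need earliest j ≥ 7 with ¬q, and (s ∨ ¬q) at every k in [7,j-1].
  j=7: rhs fails.
  j=8: rhs holds but lhs fails at k=7.
  j=9: rhs holds but lhs fails at k=7.
  j=10: rhs holds but lhs fails at k=7.
  j=11: rhs fails.
  j=12: rhs fails.
No witness within the range → none.

none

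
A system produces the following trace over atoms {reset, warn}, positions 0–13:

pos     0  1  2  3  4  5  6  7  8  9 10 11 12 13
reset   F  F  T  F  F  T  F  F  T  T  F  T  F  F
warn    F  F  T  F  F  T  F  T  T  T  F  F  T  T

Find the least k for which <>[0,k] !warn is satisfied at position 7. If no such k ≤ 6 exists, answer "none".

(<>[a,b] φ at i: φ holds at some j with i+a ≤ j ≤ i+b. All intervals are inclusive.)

Scan j = 7,8,… for !warn:
  j=7: fails
  j=8: fails
  j=9: fails
  j=10: holds
First hit at j=10, so smallest k = 10-7 = 3.

3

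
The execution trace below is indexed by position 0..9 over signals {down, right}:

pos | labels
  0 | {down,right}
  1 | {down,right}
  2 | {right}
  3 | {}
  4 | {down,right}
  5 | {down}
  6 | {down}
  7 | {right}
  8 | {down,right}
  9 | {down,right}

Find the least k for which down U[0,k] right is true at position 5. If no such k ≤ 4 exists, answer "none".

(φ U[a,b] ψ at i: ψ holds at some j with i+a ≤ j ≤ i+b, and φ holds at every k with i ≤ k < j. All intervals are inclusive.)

2

Need earliest j ≥ 5 with right, and down at every k in [5,j-1].
  j=5: rhs fails.
  j=6: rhs fails.
  j=7: rhs holds; lhs holds on [5,6]. k = 2.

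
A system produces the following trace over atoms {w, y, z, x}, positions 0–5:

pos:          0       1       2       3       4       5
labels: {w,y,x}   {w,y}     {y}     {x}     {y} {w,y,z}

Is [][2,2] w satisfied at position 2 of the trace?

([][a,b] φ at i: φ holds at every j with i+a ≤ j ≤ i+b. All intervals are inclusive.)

Check w at every j in [4,4]:
  j=4: false
Fails at j=4 → formula fails.

False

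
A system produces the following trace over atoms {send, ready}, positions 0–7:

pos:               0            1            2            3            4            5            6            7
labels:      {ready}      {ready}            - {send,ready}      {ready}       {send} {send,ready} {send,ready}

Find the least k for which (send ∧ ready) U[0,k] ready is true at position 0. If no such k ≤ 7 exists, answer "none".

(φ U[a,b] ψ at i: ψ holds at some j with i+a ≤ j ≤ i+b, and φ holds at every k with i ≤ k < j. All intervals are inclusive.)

Need earliest j ≥ 0 with ready, and (send ∧ ready) at every k in [0,j-1].
  j=0: rhs holds (empty prefix). k = 0.

0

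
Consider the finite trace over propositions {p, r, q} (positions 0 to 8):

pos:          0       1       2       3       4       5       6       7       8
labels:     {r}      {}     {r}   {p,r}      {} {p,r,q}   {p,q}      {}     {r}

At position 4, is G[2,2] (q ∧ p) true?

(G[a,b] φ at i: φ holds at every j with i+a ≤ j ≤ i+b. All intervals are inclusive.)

Holds

Check (q ∧ p) at every j in [6,6]:
  j=6: true
All positions satisfy it → formula holds.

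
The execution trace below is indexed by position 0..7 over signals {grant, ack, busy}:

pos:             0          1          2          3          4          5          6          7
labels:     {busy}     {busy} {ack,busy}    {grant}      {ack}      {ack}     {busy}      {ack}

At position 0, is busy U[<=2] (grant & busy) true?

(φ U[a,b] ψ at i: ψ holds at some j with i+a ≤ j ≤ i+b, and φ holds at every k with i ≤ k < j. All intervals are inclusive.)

No

Need some j in [0,2] with (grant & busy), and busy at every k in [0,j-1].
  j=0: (grant & busy) false.
  j=1: (grant & busy) false.
  j=2: (grant & busy) false.
No j in the window works → until fails.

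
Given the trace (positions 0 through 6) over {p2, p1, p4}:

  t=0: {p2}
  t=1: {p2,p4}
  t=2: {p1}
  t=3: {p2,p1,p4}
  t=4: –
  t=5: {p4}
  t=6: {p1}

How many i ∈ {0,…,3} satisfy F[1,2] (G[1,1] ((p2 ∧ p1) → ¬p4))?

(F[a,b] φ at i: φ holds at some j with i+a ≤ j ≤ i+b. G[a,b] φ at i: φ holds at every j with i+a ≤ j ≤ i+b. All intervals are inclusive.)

4

Evaluate at each i in [0,3]:
  i=0: ✓ (witness j=1)
  i=1: ✓ (witness j=3)
  i=2: ✓ (witness j=3)
  i=3: ✓ (witness j=4)
Positions where it holds: {0, 1, 2, 3} → 4.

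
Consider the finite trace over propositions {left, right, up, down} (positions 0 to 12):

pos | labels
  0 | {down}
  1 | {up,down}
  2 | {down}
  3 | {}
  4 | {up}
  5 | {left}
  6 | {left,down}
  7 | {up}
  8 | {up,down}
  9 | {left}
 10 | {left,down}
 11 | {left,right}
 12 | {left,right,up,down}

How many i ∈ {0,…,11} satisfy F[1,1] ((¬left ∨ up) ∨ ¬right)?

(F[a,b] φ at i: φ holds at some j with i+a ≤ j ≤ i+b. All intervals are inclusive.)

11

Evaluate at each i in [0,11]:
  i=0: ✓ (witness j=1)
  i=1: ✓ (witness j=2)
  i=2: ✓ (witness j=3)
  i=3: ✓ (witness j=4)
  i=4: ✓ (witness j=5)
  i=5: ✓ (witness j=6)
  i=6: ✓ (witness j=7)
  i=7: ✓ (witness j=8)
  i=8: ✓ (witness j=9)
  i=9: ✓ (witness j=10)
  i=10: ✗ (none in [11,11])
  i=11: ✓ (witness j=12)
Positions where it holds: {0, 1, 2, 3, 4, 5, 6, 7, 8, 9, 11} → 11.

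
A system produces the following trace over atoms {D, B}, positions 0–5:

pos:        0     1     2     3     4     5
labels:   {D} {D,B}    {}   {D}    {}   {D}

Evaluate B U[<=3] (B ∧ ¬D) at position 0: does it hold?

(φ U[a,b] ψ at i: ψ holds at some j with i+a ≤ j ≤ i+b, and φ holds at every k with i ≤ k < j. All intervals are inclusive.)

Need some j in [0,3] with (B ∧ ¬D), and B at every k in [0,j-1].
  j=0: (B ∧ ¬D) false.
  j=1: (B ∧ ¬D) false.
  j=2: (B ∧ ¬D) false.
  j=3: (B ∧ ¬D) false.
No j in the window works → until fails.

No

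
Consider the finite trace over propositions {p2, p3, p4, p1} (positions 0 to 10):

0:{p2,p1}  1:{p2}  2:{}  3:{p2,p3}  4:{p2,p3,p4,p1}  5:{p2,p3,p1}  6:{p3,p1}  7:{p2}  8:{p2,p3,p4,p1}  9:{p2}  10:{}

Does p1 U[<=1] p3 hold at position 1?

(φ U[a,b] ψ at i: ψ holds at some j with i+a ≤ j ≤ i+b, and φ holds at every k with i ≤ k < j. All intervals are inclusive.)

False

Need some j in [1,2] with p3, and p1 at every k in [1,j-1].
  j=1: p3 false.
  j=2: p3 false.
No j in the window works → until fails.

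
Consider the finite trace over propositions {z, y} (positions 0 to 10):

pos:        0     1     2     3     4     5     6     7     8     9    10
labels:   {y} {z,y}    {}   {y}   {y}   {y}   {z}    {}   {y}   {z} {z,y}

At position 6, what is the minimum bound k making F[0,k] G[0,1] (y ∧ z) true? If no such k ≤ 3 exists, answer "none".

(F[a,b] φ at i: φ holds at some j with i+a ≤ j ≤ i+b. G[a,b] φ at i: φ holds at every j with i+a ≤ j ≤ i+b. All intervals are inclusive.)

Scan j = 6,7,… for G[0,1] (y ∧ z):
  j=6: fails
  j=7: fails
  j=8: fails
  j=9: fails
No j in [6,9] satisfies it → none.

none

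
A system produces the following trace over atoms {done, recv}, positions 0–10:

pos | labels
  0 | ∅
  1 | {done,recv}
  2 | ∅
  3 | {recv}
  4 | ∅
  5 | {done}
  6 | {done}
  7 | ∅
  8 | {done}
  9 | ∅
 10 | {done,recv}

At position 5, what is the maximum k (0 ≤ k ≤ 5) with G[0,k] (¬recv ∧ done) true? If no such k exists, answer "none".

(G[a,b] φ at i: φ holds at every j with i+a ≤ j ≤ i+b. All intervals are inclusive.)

(¬recv ∧ done) must hold from j=5 onward; find where it first fails.
  j=5: holds
  j=6: holds
  j=7: fails
Holds on [5,6], so largest k = 1.

1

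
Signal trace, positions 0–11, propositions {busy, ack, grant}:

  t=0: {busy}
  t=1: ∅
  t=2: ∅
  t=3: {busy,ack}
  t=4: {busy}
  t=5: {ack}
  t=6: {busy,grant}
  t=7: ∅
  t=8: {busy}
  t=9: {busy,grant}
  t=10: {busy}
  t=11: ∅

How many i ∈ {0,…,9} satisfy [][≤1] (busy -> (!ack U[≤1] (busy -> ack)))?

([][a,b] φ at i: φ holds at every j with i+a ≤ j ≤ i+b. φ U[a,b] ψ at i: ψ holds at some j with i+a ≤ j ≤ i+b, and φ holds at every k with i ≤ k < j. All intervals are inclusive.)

Evaluate at each i in [0,9]:
  i=0: ✓ (all of [0,1])
  i=1: ✓ (all of [1,2])
  i=2: ✓ (all of [2,3])
  i=3: ✓ (all of [3,4])
  i=4: ✓ (all of [4,5])
  i=5: ✓ (all of [5,6])
  i=6: ✓ (all of [6,7])
  i=7: ✗ (fails at j=8)
  i=8: ✗ (fails at j=8)
  i=9: ✗ (fails at j=9)
Positions where it holds: {0, 1, 2, 3, 4, 5, 6} → 7.

7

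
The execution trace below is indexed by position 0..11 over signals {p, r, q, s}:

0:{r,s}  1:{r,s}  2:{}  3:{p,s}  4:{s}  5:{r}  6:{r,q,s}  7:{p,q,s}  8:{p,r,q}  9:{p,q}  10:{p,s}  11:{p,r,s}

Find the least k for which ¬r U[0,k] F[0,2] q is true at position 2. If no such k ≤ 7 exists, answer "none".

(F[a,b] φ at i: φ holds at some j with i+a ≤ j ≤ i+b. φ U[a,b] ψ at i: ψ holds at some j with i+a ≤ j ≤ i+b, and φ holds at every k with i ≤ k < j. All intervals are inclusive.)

Need earliest j ≥ 2 with F[0,2] q, and ¬r at every k in [2,j-1].
  j=2: rhs fails.
  j=3: rhs fails.
  j=4: rhs holds; lhs holds on [2,3]. k = 2.

2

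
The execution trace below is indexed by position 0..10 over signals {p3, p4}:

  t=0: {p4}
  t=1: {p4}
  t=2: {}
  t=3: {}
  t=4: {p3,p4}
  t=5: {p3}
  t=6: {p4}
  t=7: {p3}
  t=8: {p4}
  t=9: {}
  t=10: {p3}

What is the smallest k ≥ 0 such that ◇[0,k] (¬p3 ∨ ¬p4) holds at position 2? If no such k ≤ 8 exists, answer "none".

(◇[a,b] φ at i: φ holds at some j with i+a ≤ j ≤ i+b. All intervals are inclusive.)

Scan j = 2,3,… for (¬p3 ∨ ¬p4):
  j=2: holds
First hit at j=2, so smallest k = 2-2 = 0.

0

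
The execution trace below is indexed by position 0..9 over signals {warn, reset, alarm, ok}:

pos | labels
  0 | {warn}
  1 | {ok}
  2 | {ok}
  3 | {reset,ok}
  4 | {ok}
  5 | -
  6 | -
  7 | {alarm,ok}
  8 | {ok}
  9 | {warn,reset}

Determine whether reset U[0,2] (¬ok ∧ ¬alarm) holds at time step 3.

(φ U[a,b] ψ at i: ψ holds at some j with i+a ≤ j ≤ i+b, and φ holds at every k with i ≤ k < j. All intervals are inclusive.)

Need some j in [3,5] with (¬ok ∧ ¬alarm), and reset at every k in [3,j-1].
  j=3: (¬ok ∧ ¬alarm) false.
  j=4: (¬ok ∧ ¬alarm) false.
  j=5: (¬ok ∧ ¬alarm) holds, but reset fails at k=4 → not this j.
No j in the window works → until fails.

False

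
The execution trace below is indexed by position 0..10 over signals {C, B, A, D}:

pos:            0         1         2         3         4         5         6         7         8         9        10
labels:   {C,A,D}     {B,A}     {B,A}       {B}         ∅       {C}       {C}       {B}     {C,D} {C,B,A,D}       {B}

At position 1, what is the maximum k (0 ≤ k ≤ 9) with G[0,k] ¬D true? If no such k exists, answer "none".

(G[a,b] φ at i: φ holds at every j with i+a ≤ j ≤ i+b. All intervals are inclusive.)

6

¬D must hold from j=1 onward; find where it first fails.
  j=1: holds
  j=2: holds
  j=3: holds
  j=4: holds
  j=5: holds
  j=6: holds
  j=7: holds
  j=8: fails
Holds on [1,7], so largest k = 6.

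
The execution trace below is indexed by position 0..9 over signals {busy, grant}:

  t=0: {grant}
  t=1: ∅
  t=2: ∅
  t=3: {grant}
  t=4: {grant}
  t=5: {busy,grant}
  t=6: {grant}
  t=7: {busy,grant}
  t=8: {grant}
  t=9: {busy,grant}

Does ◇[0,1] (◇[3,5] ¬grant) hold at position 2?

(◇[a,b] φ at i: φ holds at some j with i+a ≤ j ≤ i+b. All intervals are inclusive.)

No

Check ◇[3,5] ¬grant at each j in [2,3]:
  j=2: fails (none in [5,7])
  j=3: fails (none in [6,8])
No position in the window satisfies it → formula fails.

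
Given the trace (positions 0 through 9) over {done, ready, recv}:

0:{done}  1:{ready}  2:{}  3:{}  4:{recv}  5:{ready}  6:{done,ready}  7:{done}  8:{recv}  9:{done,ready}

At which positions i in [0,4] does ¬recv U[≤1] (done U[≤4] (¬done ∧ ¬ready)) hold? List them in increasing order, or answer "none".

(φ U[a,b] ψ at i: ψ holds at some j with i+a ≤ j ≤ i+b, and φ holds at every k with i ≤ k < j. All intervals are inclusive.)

Evaluate at each i in [0,4]:
  i=0: ✗ (no rhs in [0,1])
  i=1: ✓ (rhs at j=2; lhs holds on [1,1])
  i=2: ✓ (rhs at j=2)
  i=3: ✓ (rhs at j=3)
  i=4: ✓ (rhs at j=4)

1, 2, 3, 4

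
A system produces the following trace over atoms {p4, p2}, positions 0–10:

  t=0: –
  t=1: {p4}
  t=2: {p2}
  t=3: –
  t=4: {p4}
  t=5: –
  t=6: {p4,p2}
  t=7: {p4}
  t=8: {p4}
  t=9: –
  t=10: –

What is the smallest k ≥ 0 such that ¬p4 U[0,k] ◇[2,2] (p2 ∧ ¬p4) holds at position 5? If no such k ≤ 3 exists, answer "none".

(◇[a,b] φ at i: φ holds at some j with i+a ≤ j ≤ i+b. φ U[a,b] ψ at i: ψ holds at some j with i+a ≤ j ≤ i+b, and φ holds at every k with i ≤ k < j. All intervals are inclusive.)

none

Need earliest j ≥ 5 with ◇[2,2] (p2 ∧ ¬p4), and ¬p4 at every k in [5,j-1].
  j=5: rhs fails.
  j=6: rhs fails.
  j=7: rhs fails.
  j=8: rhs fails.
No witness within the range → none.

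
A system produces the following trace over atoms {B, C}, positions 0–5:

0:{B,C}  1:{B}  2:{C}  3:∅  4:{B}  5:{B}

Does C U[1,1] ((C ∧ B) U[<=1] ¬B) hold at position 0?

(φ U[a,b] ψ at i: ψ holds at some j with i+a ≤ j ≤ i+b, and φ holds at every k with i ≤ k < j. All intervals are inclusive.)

Does not hold

Need some j in [1,1] with ((C ∧ B) U[<=1] ¬B), and C at every k in [0,j-1].
  j=1: ((C ∧ B) U[<=1] ¬B) — fails.
No j in the window works → until fails.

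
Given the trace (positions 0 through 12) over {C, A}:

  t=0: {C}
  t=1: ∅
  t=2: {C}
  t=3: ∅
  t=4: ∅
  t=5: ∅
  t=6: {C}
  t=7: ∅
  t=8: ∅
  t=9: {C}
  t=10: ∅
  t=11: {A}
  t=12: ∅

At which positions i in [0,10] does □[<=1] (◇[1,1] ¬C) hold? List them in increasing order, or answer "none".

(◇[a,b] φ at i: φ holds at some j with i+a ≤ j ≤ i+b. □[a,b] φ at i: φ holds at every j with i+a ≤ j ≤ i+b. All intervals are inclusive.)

Evaluate at each i in [0,10]:
  i=0: ✗ (fails at j=1)
  i=1: ✗ (fails at j=1)
  i=2: ✓ (all of [2,3])
  i=3: ✓ (all of [3,4])
  i=4: ✗ (fails at j=5)
  i=5: ✗ (fails at j=5)
  i=6: ✓ (all of [6,7])
  i=7: ✗ (fails at j=8)
  i=8: ✗ (fails at j=8)
  i=9: ✓ (all of [9,10])
  i=10: ✓ (all of [10,11])

2, 3, 6, 9, 10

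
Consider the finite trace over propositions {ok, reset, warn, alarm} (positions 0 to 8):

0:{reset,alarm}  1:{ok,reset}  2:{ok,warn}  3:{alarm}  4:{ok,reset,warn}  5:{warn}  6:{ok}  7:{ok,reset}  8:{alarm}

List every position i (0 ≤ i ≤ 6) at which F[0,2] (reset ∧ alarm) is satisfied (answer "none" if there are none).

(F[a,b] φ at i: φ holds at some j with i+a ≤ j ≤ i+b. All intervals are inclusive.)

0

Evaluate at each i in [0,6]:
  i=0: ✓ (witness j=0)
  i=1: ✗ (none in [1,3])
  i=2: ✗ (none in [2,4])
  i=3: ✗ (none in [3,5])
  i=4: ✗ (none in [4,6])
  i=5: ✗ (none in [5,7])
  i=6: ✗ (none in [6,8])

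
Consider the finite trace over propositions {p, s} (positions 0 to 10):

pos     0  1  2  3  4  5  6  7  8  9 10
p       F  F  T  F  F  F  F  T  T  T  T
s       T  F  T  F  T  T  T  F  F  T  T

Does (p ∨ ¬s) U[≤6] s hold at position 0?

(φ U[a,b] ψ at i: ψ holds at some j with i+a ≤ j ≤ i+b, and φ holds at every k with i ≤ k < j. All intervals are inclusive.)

Need some j in [0,6] with s, and (p ∨ ¬s) at every k in [0,j-1].
  j=0: s holds; no prefix to check → satisfied.

True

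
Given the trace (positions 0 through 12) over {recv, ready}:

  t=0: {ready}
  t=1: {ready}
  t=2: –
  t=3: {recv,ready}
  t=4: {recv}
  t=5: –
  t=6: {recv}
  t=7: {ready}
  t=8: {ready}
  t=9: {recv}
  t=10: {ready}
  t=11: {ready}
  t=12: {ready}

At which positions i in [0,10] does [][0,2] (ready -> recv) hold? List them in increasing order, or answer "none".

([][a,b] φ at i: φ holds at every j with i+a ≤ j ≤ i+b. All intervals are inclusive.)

2, 3, 4

Evaluate at each i in [0,10]:
  i=0: ✗ (fails at j=0)
  i=1: ✗ (fails at j=1)
  i=2: ✓ (all of [2,4])
  i=3: ✓ (all of [3,5])
  i=4: ✓ (all of [4,6])
  i=5: ✗ (fails at j=7)
  i=6: ✗ (fails at j=7)
  i=7: ✗ (fails at j=7)
  i=8: ✗ (fails at j=8)
  i=9: ✗ (fails at j=10)
  i=10: ✗ (fails at j=10)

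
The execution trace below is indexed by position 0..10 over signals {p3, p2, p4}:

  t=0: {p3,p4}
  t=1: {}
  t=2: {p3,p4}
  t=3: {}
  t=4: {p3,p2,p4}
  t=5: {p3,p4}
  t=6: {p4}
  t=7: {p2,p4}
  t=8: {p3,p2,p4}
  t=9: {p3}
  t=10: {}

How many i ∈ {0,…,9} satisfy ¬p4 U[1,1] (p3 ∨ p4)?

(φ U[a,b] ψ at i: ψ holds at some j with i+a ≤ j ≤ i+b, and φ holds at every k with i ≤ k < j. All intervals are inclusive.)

Evaluate at each i in [0,9]:
  i=0: ✗ (no rhs in [1,1])
  i=1: ✓ (rhs at j=2; lhs holds on [1,1])
  i=2: ✗ (no rhs in [3,3])
  i=3: ✓ (rhs at j=4; lhs holds on [3,3])
  i=4: ✗ (lhs fails at k=4 before rhs at j=5)
  i=5: ✗ (lhs fails at k=5 before rhs at j=6)
  i=6: ✗ (lhs fails at k=6 before rhs at j=7)
  i=7: ✗ (lhs fails at k=7 before rhs at j=8)
  i=8: ✗ (lhs fails at k=8 before rhs at j=9)
  i=9: ✗ (no rhs in [10,10])
Positions where it holds: {1, 3} → 2.

2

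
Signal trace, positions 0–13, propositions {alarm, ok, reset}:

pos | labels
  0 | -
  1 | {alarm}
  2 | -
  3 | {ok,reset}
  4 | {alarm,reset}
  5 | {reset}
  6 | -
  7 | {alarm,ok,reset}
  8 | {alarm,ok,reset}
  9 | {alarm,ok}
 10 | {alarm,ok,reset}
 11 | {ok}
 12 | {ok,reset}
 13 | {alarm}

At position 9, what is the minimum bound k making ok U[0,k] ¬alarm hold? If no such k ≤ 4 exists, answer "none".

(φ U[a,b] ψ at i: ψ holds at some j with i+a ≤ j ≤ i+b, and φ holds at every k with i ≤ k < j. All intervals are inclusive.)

Need earliest j ≥ 9 with ¬alarm, and ok at every k in [9,j-1].
  j=9: rhs fails.
  j=10: rhs fails.
  j=11: rhs holds; lhs holds on [9,10]. k = 2.

2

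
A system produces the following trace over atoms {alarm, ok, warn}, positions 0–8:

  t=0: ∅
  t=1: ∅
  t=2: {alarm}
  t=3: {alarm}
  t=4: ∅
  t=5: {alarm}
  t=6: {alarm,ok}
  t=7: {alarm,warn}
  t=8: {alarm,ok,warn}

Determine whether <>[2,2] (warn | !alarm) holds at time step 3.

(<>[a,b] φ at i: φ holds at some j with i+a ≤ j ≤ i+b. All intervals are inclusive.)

Check (warn | !alarm) at each j in [5,5]:
  j=5: false
No position in the window satisfies it → formula fails.

Does not hold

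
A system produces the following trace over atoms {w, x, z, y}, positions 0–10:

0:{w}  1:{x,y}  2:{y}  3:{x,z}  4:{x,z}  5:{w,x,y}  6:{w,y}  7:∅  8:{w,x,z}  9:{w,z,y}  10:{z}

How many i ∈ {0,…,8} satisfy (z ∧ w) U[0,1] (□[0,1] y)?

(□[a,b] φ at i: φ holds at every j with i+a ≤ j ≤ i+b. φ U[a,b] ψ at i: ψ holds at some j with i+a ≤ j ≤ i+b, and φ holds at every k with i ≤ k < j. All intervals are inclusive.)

2

Evaluate at each i in [0,8]:
  i=0: ✗ (lhs fails at k=0 before rhs at j=1)
  i=1: ✓ (rhs at j=1)
  i=2: ✗ (no rhs in [2,3])
  i=3: ✗ (no rhs in [3,4])
  i=4: ✗ (lhs fails at k=4 before rhs at j=5)
  i=5: ✓ (rhs at j=5)
  i=6: ✗ (no rhs in [6,7])
  i=7: ✗ (no rhs in [7,8])
  i=8: ✗ (no rhs in [8,9])
Positions where it holds: {1, 5} → 2.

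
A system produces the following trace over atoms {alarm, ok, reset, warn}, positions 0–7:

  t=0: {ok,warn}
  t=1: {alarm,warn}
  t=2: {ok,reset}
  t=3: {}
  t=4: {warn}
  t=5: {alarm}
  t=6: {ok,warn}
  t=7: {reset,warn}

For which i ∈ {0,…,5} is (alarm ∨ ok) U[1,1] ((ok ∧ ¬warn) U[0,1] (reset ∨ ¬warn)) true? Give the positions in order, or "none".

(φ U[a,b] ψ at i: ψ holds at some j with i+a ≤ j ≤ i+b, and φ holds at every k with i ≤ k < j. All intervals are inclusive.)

1, 2

Evaluate at each i in [0,5]:
  i=0: ✗ (no rhs in [1,1])
  i=1: ✓ (rhs at j=2; lhs holds on [1,1])
  i=2: ✓ (rhs at j=3; lhs holds on [2,2])
  i=3: ✗ (no rhs in [4,4])
  i=4: ✗ (lhs fails at k=4 before rhs at j=5)
  i=5: ✗ (no rhs in [6,6])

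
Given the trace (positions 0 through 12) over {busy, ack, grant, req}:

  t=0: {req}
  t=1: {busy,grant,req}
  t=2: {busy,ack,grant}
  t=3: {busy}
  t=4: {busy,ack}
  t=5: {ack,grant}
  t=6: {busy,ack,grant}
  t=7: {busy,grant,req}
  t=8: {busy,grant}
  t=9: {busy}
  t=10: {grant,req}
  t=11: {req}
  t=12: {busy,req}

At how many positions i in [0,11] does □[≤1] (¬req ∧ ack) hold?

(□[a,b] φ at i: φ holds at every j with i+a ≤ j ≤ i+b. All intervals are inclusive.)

Evaluate at each i in [0,11]:
  i=0: ✗ (fails at j=0)
  i=1: ✗ (fails at j=1)
  i=2: ✗ (fails at j=3)
  i=3: ✗ (fails at j=3)
  i=4: ✓ (all of [4,5])
  i=5: ✓ (all of [5,6])
  i=6: ✗ (fails at j=7)
  i=7: ✗ (fails at j=7)
  i=8: ✗ (fails at j=8)
  i=9: ✗ (fails at j=9)
  i=10: ✗ (fails at j=10)
  i=11: ✗ (fails at j=11)
Positions where it holds: {4, 5} → 2.

2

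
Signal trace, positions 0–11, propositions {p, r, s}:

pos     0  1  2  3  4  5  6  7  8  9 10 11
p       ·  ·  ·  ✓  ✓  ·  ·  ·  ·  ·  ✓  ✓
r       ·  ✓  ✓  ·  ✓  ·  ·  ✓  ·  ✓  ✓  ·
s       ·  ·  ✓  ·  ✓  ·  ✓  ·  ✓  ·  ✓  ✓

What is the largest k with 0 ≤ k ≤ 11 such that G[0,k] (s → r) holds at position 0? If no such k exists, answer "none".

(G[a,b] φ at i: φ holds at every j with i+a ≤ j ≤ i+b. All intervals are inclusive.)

5

(s → r) must hold from j=0 onward; find where it first fails.
  j=0: holds
  j=1: holds
  j=2: holds
  j=3: holds
  j=4: holds
  j=5: holds
  j=6: fails
Holds on [0,5], so largest k = 5.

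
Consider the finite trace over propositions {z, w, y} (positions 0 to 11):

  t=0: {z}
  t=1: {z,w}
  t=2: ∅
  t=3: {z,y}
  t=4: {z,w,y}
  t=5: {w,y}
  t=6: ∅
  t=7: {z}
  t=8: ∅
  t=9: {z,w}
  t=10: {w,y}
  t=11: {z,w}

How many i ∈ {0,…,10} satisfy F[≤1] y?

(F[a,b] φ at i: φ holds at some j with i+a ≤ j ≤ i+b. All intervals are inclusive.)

6

Evaluate at each i in [0,10]:
  i=0: ✗ (none in [0,1])
  i=1: ✗ (none in [1,2])
  i=2: ✓ (witness j=3)
  i=3: ✓ (witness j=3)
  i=4: ✓ (witness j=4)
  i=5: ✓ (witness j=5)
  i=6: ✗ (none in [6,7])
  i=7: ✗ (none in [7,8])
  i=8: ✗ (none in [8,9])
  i=9: ✓ (witness j=10)
  i=10: ✓ (witness j=10)
Positions where it holds: {2, 3, 4, 5, 9, 10} → 6.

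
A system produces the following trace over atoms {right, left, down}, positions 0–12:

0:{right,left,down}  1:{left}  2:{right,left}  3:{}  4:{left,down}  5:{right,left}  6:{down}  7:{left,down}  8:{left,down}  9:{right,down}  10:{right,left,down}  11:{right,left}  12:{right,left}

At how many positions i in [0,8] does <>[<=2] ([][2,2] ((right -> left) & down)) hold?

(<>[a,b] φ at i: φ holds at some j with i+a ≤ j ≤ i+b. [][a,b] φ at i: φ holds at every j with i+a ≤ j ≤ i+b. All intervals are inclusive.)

Evaluate at each i in [0,8]:
  i=0: ✓ (witness j=2)
  i=1: ✓ (witness j=2)
  i=2: ✓ (witness j=2)
  i=3: ✓ (witness j=4)
  i=4: ✓ (witness j=4)
  i=5: ✓ (witness j=5)
  i=6: ✓ (witness j=6)
  i=7: ✓ (witness j=8)
  i=8: ✓ (witness j=8)
Positions where it holds: {0, 1, 2, 3, 4, 5, 6, 7, 8} → 9.

9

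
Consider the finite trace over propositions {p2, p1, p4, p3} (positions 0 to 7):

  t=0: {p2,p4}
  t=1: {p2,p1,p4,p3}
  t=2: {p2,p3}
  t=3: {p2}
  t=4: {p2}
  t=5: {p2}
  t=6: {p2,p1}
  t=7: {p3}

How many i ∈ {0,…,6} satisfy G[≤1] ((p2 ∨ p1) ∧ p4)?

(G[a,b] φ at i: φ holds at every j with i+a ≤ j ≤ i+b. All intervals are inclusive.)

Evaluate at each i in [0,6]:
  i=0: ✓ (all of [0,1])
  i=1: ✗ (fails at j=2)
  i=2: ✗ (fails at j=2)
  i=3: ✗ (fails at j=3)
  i=4: ✗ (fails at j=4)
  i=5: ✗ (fails at j=5)
  i=6: ✗ (fails at j=6)
Positions where it holds: {0} → 1.

1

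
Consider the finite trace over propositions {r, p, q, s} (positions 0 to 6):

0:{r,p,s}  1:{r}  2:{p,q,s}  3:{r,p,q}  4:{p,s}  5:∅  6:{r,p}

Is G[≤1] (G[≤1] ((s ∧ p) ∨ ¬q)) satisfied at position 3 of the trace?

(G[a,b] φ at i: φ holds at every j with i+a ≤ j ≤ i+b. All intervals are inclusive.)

Does not hold

Check G[≤1] ((s ∧ p) ∨ ¬q) at every j in [3,4]:
  j=3: fails at 3
  j=4: holds on [4,5]
Fails at j=3 → formula fails.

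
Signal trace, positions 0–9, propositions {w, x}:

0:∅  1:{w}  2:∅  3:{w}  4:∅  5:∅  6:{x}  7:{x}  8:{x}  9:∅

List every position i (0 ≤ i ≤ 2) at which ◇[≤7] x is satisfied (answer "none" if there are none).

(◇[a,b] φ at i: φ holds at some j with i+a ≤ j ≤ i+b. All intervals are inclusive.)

0, 1, 2

Evaluate at each i in [0,2]:
  i=0: ✓ (witness j=6)
  i=1: ✓ (witness j=6)
  i=2: ✓ (witness j=6)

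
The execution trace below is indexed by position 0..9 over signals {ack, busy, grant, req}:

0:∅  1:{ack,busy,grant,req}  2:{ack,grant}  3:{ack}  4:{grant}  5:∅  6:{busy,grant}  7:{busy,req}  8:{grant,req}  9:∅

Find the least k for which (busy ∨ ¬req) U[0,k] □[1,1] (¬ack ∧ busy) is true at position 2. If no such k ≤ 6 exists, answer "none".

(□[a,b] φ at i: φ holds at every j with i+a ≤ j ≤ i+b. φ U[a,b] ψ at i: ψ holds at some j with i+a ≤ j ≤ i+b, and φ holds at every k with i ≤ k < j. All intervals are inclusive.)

Need earliest j ≥ 2 with □[1,1] (¬ack ∧ busy), and (busy ∨ ¬req) at every k in [2,j-1].
  j=2: rhs fails.
  j=3: rhs fails.
  j=4: rhs fails.
  j=5: rhs holds; lhs holds on [2,4]. k = 3.

3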